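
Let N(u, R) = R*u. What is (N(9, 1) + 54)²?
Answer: 3969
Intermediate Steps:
(N(9, 1) + 54)² = (1*9 + 54)² = (9 + 54)² = 63² = 3969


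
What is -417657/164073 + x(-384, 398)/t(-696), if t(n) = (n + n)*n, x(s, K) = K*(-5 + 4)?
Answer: -67450794613/26493195456 ≈ -2.5460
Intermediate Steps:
x(s, K) = -K (x(s, K) = K*(-1) = -K)
t(n) = 2*n² (t(n) = (2*n)*n = 2*n²)
-417657/164073 + x(-384, 398)/t(-696) = -417657/164073 + (-1*398)/((2*(-696)²)) = -417657*1/164073 - 398/(2*484416) = -139219/54691 - 398/968832 = -139219/54691 - 398*1/968832 = -139219/54691 - 199/484416 = -67450794613/26493195456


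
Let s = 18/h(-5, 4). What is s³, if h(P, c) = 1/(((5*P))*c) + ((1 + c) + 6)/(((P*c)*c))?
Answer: -373248000000/205379 ≈ -1.8174e+6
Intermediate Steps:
h(P, c) = 1/(5*P*c) + (7 + c)/(P*c²) (h(P, c) = (1/(5*P))/c + (7 + c)/((P*c²)) = 1/(5*P*c) + (7 + c)*(1/(P*c²)) = 1/(5*P*c) + (7 + c)/(P*c²))
s = -7200/59 (s = 18/(((⅕)*(35 + 6*4)/(-5*4²))) = 18/(((⅕)*(-⅕)*(1/16)*(35 + 24))) = 18/(((⅕)*(-⅕)*(1/16)*59)) = 18/(-59/400) = 18*(-400/59) = -7200/59 ≈ -122.03)
s³ = (-7200/59)³ = -373248000000/205379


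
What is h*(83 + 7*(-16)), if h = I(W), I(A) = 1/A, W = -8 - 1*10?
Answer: 29/18 ≈ 1.6111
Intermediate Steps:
W = -18 (W = -8 - 10 = -18)
I(A) = 1/A
h = -1/18 (h = 1/(-18) = -1/18 ≈ -0.055556)
h*(83 + 7*(-16)) = -(83 + 7*(-16))/18 = -(83 - 112)/18 = -1/18*(-29) = 29/18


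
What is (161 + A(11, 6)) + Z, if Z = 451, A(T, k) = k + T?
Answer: 629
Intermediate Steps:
A(T, k) = T + k
(161 + A(11, 6)) + Z = (161 + (11 + 6)) + 451 = (161 + 17) + 451 = 178 + 451 = 629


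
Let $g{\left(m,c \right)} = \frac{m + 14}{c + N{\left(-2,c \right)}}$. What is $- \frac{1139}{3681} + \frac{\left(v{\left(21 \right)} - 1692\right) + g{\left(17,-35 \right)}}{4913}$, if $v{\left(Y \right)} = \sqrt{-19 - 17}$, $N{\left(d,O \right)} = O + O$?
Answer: $- \frac{413883602}{632966355} + \frac{6 i}{4913} \approx -0.65388 + 0.0012212 i$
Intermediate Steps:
$N{\left(d,O \right)} = 2 O$
$g{\left(m,c \right)} = \frac{14 + m}{3 c}$ ($g{\left(m,c \right)} = \frac{m + 14}{c + 2 c} = \frac{14 + m}{3 c}$)
$v{\left(Y \right)} = 6 i$ ($v{\left(Y \right)} = \sqrt{-36} = 6 i$)
$- \frac{1139}{3681} + \frac{\left(v{\left(21 \right)} - 1692\right) + g{\left(17,-35 \right)}}{4913} = - \frac{1139}{3681} + \frac{\left(6 i - 1692\right) + \frac{14 + 17}{3 \left(-35\right)}}{4913} = \left(-1139\right) \frac{1}{3681} + \left(\left(-1692 + 6 i\right) + \frac{1}{3} \left(- \frac{1}{35}\right) 31\right) \frac{1}{4913} = - \frac{1139}{3681} + \left(\left(-1692 + 6 i\right) - \frac{31}{105}\right) \frac{1}{4913} = - \frac{1139}{3681} + \left(- \frac{177691}{105} + 6 i\right) \frac{1}{4913} = - \frac{1139}{3681} - \left(\frac{177691}{515865} - \frac{6 i}{4913}\right) = - \frac{413883602}{632966355} + \frac{6 i}{4913}$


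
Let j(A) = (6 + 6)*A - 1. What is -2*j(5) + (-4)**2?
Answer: -102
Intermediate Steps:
j(A) = -1 + 12*A (j(A) = 12*A - 1 = -1 + 12*A)
-2*j(5) + (-4)**2 = -2*(-1 + 12*5) + (-4)**2 = -2*(-1 + 60) + 16 = -2*59 + 16 = -118 + 16 = -102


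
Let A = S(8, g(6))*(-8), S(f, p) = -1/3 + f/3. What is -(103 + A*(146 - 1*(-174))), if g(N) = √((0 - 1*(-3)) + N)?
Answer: 17611/3 ≈ 5870.3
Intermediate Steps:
g(N) = √(3 + N) (g(N) = √((0 + 3) + N) = √(3 + N))
S(f, p) = -⅓ + f/3 (S(f, p) = -1*⅓ + f*(⅓) = -⅓ + f/3)
A = -56/3 (A = (-⅓ + (⅓)*8)*(-8) = (-⅓ + 8/3)*(-8) = (7/3)*(-8) = -56/3 ≈ -18.667)
-(103 + A*(146 - 1*(-174))) = -(103 - 56*(146 - 1*(-174))/3) = -(103 - 56*(146 + 174)/3) = -(103 - 56/3*320) = -(103 - 17920/3) = -1*(-17611/3) = 17611/3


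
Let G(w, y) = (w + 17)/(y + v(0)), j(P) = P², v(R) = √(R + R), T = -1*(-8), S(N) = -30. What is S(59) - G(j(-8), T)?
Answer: -321/8 ≈ -40.125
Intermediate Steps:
T = 8
v(R) = √2*√R (v(R) = √(2*R) = √2*√R)
G(w, y) = (17 + w)/y (G(w, y) = (w + 17)/(y + √2*√0) = (17 + w)/(y + √2*0) = (17 + w)/(y + 0) = (17 + w)/y)
S(59) - G(j(-8), T) = -30 - (17 + (-8)²)/8 = -30 - (17 + 64)/8 = -30 - 81/8 = -321/8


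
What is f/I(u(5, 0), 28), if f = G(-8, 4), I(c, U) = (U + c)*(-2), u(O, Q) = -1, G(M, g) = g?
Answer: -2/27 ≈ -0.074074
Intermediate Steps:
I(c, U) = -2*U - 2*c
f = 4
f/I(u(5, 0), 28) = 4/(-2*28 - 2*(-1)) = 4/(-56 + 2) = 4/(-54) = 4*(-1/54) = -2/27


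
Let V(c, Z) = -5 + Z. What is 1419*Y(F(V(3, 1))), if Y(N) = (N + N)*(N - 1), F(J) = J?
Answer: 56760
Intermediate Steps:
Y(N) = 2*N*(-1 + N) (Y(N) = (2*N)*(-1 + N) = 2*N*(-1 + N))
1419*Y(F(V(3, 1))) = 1419*(2*(-5 + 1)*(-1 + (-5 + 1))) = 1419*(2*(-4)*(-1 - 4)) = 1419*(2*(-4)*(-5)) = 1419*40 = 56760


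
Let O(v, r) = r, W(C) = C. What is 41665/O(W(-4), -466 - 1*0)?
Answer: -41665/466 ≈ -89.410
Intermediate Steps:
41665/O(W(-4), -466 - 1*0) = 41665/(-466 - 1*0) = 41665/(-466 + 0) = 41665/(-466) = 41665*(-1/466) = -41665/466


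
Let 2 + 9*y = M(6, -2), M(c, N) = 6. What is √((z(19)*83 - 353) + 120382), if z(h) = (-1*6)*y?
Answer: √1078269/3 ≈ 346.13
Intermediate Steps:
y = 4/9 (y = -2/9 + (⅑)*6 = -2/9 + ⅔ = 4/9 ≈ 0.44444)
z(h) = -8/3 (z(h) = -1*6*(4/9) = -6*4/9 = -8/3)
√((z(19)*83 - 353) + 120382) = √((-8/3*83 - 353) + 120382) = √((-664/3 - 353) + 120382) = √(-1723/3 + 120382) = √(359423/3) = √1078269/3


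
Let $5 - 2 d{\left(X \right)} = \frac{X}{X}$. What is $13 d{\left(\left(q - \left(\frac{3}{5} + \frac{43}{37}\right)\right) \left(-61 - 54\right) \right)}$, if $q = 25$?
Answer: $26$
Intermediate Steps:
$d{\left(X \right)} = 2$ ($d{\left(X \right)} = \frac{5}{2} - \frac{X \frac{1}{X}}{2} = \frac{5}{2} - \frac{1}{2} = 2$)
$13 d{\left(\left(q - \left(\frac{3}{5} + \frac{43}{37}\right)\right) \left(-61 - 54\right) \right)} = 13 \cdot 2 = 26$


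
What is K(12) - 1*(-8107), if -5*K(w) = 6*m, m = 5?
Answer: 8101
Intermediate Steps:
K(w) = -6 (K(w) = -6*5/5 = -⅕*30 = -6)
K(12) - 1*(-8107) = -6 - 1*(-8107) = -6 + 8107 = 8101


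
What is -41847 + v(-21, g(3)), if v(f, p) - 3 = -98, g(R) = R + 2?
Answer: -41942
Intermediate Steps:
g(R) = 2 + R
v(f, p) = -95 (v(f, p) = 3 - 98 = -95)
-41847 + v(-21, g(3)) = -41847 - 95 = -41942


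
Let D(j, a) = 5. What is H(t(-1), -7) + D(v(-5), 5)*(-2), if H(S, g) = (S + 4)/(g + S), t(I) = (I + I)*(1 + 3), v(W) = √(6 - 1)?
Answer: -146/15 ≈ -9.7333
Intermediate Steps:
v(W) = √5
t(I) = 8*I (t(I) = (2*I)*4 = 8*I)
H(S, g) = (4 + S)/(S + g)
H(t(-1), -7) + D(v(-5), 5)*(-2) = (4 + 8*(-1))/(8*(-1) - 7) + 5*(-2) = (4 - 8)/(-8 - 7) - 10 = -4/(-15) - 10 = -1/15*(-4) - 10 = 4/15 - 10 = -146/15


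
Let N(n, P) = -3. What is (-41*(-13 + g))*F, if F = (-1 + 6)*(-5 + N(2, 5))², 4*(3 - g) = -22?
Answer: 59040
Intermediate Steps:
g = 17/2 (g = 3 - ¼*(-22) = 3 + 11/2 = 17/2 ≈ 8.5000)
F = 320 (F = (-1 + 6)*(-5 - 3)² = 5*(-8)² = 5*64 = 320)
(-41*(-13 + g))*F = -41*(-13 + 17/2)*320 = -41*(-9/2)*320 = (369/2)*320 = 59040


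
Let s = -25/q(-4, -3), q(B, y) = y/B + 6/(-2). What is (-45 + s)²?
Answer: 93025/81 ≈ 1148.5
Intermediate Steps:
q(B, y) = -3 + y/B (q(B, y) = y/B + 6*(-½) = y/B - 3 = -3 + y/B)
s = 100/9 (s = -25/(-3 - 3/(-4)) = -25/(-3 - 3*(-¼)) = -25/(-3 + ¾) = -25/(-9/4) = -25*(-4/9) = 100/9 ≈ 11.111)
(-45 + s)² = (-45 + 100/9)² = (-305/9)² = 93025/81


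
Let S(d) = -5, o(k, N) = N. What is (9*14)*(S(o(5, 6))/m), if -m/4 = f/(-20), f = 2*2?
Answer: -1575/2 ≈ -787.50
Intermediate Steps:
f = 4
m = 4/5 (m = -16/(-20) = -16*(-1)/20 = -4*(-1/5) = 4/5 ≈ 0.80000)
(9*14)*(S(o(5, 6))/m) = (9*14)*(-5/4/5) = 126*(-5*5/4) = 126*(-25/4) = -1575/2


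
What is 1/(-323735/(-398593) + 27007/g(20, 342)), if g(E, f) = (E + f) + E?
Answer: 152262526/10888467921 ≈ 0.013984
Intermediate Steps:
g(E, f) = f + 2*E
1/(-323735/(-398593) + 27007/g(20, 342)) = 1/(-323735/(-398593) + 27007/(342 + 2*20)) = 1/(-323735*(-1/398593) + 27007/(342 + 40)) = 1/(323735/398593 + 27007/382) = 1/(10888467921/152262526) = 152262526/10888467921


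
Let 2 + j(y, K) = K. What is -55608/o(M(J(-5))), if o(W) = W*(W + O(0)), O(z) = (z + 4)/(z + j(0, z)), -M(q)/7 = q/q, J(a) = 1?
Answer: -2648/3 ≈ -882.67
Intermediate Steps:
j(y, K) = -2 + K
M(q) = -7 (M(q) = -7*q/q = -7*1 = -7)
O(z) = (4 + z)/(-2 + 2*z) (O(z) = (z + 4)/(z + (-2 + z)) = (4 + z)/(-2 + 2*z))
o(W) = W*(-2 + W) (o(W) = W*(W + (4 + 0)/(2*(-1 + 0))) = W*(W + (1/2)*4/(-1)) = W*(W + (1/2)*(-1)*4) = W*(W - 2) = W*(-2 + W))
-55608/o(M(J(-5))) = -55608*(-1/(7*(-2 - 7))) = -55608/((-7*(-9))) = -55608/63 = -55608*1/63 = -2648/3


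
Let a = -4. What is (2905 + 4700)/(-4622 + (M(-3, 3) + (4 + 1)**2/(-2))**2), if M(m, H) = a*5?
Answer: -30420/14263 ≈ -2.1328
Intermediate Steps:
M(m, H) = -20 (M(m, H) = -4*5 = -20)
(2905 + 4700)/(-4622 + (M(-3, 3) + (4 + 1)**2/(-2))**2) = (2905 + 4700)/(-4622 + (-20 + (4 + 1)**2/(-2))**2) = 7605/(-4622 + (-20 + 5**2*(-1/2))**2) = 7605/(-4622 + (-20 + 25*(-1/2))**2) = 7605/(-4622 + (-20 - 25/2)**2) = 7605/(-4622 + (-65/2)**2) = 7605/(-4622 + 4225/4) = 7605/(-14263/4) = 7605*(-4/14263) = -30420/14263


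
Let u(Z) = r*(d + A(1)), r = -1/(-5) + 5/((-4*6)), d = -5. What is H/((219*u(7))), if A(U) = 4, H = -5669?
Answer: -226760/73 ≈ -3106.3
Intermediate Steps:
r = -1/120 (r = -1*(-1/5) + 5/(-24) = 1/5 + 5*(-1/24) = 1/5 - 5/24 = -1/120 ≈ -0.0083333)
u(Z) = 1/120 (u(Z) = -(-5 + 4)/120 = -1/120*(-1) = 1/120)
H/((219*u(7))) = -5669/(219*(1/120)) = -5669/73/40 = -5669*40/73 = -226760/73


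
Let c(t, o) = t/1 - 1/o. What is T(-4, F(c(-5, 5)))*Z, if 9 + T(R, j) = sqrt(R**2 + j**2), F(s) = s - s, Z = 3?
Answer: -15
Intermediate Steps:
c(t, o) = t - 1/o (c(t, o) = t*1 - 1/o = t - 1/o)
F(s) = 0
T(R, j) = -9 + sqrt(R**2 + j**2)
T(-4, F(c(-5, 5)))*Z = (-9 + sqrt((-4)**2 + 0**2))*3 = (-9 + sqrt(16 + 0))*3 = (-9 + sqrt(16))*3 = (-9 + 4)*3 = -5*3 = -15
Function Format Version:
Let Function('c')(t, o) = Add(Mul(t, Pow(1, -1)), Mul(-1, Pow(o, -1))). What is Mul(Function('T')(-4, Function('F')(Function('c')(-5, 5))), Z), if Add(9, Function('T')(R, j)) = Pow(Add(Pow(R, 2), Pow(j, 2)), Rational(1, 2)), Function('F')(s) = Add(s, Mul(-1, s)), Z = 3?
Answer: -15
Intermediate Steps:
Function('c')(t, o) = Add(t, Mul(-1, Pow(o, -1))) (Function('c')(t, o) = Add(Mul(t, 1), Mul(-1, Pow(o, -1))) = Add(t, Mul(-1, Pow(o, -1))))
Function('F')(s) = 0
Function('T')(R, j) = Add(-9, Pow(Add(Pow(R, 2), Pow(j, 2)), Rational(1, 2)))
Mul(Function('T')(-4, Function('F')(Function('c')(-5, 5))), Z) = Mul(Add(-9, Pow(Add(Pow(-4, 2), Pow(0, 2)), Rational(1, 2))), 3) = Mul(Add(-9, Pow(Add(16, 0), Rational(1, 2))), 3) = Mul(Add(-9, Pow(16, Rational(1, 2))), 3) = Mul(Add(-9, 4), 3) = Mul(-5, 3) = -15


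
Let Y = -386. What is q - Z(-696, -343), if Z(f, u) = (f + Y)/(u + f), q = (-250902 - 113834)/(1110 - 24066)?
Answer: 88530578/5962821 ≈ 14.847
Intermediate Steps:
q = 91184/5739 (q = -364736/(-22956) = -364736*(-1/22956) = 91184/5739 ≈ 15.888)
Z(f, u) = (-386 + f)/(f + u) (Z(f, u) = (f - 386)/(u + f) = (-386 + f)/(f + u))
q - Z(-696, -343) = 91184/5739 - (-386 - 696)/(-696 - 343) = 91184/5739 - (-1082)/(-1039) = 91184/5739 - (-1)*(-1082)/1039 = 91184/5739 - 1*1082/1039 = 91184/5739 - 1082/1039 = 88530578/5962821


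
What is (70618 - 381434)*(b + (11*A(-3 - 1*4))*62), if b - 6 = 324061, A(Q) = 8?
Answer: -102421020768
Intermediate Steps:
b = 324067 (b = 6 + 324061 = 324067)
(70618 - 381434)*(b + (11*A(-3 - 1*4))*62) = (70618 - 381434)*(324067 + (11*8)*62) = -310816*(324067 + 88*62) = -310816*(324067 + 5456) = -310816*329523 = -102421020768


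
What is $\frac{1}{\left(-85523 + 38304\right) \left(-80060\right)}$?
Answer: $\frac{1}{3780353140} \approx 2.6453 \cdot 10^{-10}$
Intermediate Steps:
$\frac{1}{\left(-85523 + 38304\right) \left(-80060\right)} = \frac{1}{-47219} \left(- \frac{1}{80060}\right) = \left(- \frac{1}{47219}\right) \left(- \frac{1}{80060}\right) = \frac{1}{3780353140}$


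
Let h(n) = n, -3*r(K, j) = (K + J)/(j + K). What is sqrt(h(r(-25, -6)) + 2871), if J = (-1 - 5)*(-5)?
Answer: 16*sqrt(96999)/93 ≈ 53.582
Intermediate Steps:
J = 30 (J = -6*(-5) = 30)
r(K, j) = -(30 + K)/(3*(K + j)) (r(K, j) = -(K + 30)/(3*(j + K)) = -(30 + K)/(3*(K + j)))
sqrt(h(r(-25, -6)) + 2871) = sqrt((-10 - 1/3*(-25))/(-25 - 6) + 2871) = sqrt((-10 + 25/3)/(-31) + 2871) = sqrt(-1/31*(-5/3) + 2871) = sqrt(5/93 + 2871) = sqrt(267008/93) = 16*sqrt(96999)/93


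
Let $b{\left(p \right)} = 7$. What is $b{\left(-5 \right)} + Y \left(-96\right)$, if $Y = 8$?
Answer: $-761$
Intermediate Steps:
$b{\left(-5 \right)} + Y \left(-96\right) = 7 + 8 \left(-96\right) = 7 - 768 = -761$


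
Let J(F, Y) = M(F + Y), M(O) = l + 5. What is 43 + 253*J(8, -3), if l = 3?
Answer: 2067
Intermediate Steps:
M(O) = 8 (M(O) = 3 + 5 = 8)
J(F, Y) = 8
43 + 253*J(8, -3) = 43 + 253*8 = 43 + 2024 = 2067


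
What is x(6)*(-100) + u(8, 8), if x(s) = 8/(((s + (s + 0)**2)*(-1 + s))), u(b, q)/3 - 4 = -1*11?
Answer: -521/21 ≈ -24.810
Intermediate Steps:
u(b, q) = -21 (u(b, q) = 12 + 3*(-1*11) = 12 + 3*(-11) = 12 - 33 = -21)
x(s) = 8/((-1 + s)*(s + s**2)) (x(s) = 8/(((s + s**2)*(-1 + s))) = 8/(((-1 + s)*(s + s**2))) = 8*(1/((-1 + s)*(s + s**2))) = 8/((-1 + s)*(s + s**2)))
x(6)*(-100) + u(8, 8) = (8/(6**3 - 1*6))*(-100) - 21 = (8/(216 - 6))*(-100) - 21 = (8/210)*(-100) - 21 = (8*(1/210))*(-100) - 21 = (4/105)*(-100) - 21 = -80/21 - 21 = -521/21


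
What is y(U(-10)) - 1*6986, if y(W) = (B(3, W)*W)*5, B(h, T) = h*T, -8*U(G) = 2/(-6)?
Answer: -1341307/192 ≈ -6986.0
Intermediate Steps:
U(G) = 1/24 (U(G) = -1/(4*(-6)) = -(-1)/(4*6) = -1/8*(-1/3) = 1/24)
B(h, T) = T*h
y(W) = 15*W**2 (y(W) = ((W*3)*W)*5 = ((3*W)*W)*5 = (3*W**2)*5 = 15*W**2)
y(U(-10)) - 1*6986 = 15*(1/24)**2 - 1*6986 = 15*(1/576) - 6986 = 5/192 - 6986 = -1341307/192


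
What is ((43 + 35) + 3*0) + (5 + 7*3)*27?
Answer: 780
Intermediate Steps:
((43 + 35) + 3*0) + (5 + 7*3)*27 = (78 + 0) + (5 + 21)*27 = 78 + 26*27 = 78 + 702 = 780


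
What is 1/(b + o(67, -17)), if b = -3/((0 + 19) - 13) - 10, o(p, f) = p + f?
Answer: 2/79 ≈ 0.025316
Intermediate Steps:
o(p, f) = f + p
b = -21/2 (b = -3/(19 - 13) - 10 = -3/6 - 10 = -3*⅙ - 10 = -½ - 10 = -21/2 ≈ -10.500)
1/(b + o(67, -17)) = 1/(-21/2 + (-17 + 67)) = 1/(-21/2 + 50) = 1/(79/2) = 2/79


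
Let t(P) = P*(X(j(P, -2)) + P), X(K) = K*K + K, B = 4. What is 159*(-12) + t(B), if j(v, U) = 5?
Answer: -1772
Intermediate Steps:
X(K) = K + K² (X(K) = K² + K = K + K²)
t(P) = P*(30 + P) (t(P) = P*(5*(1 + 5) + P) = P*(5*6 + P) = P*(30 + P))
159*(-12) + t(B) = 159*(-12) + 4*(30 + 4) = -1908 + 4*34 = -1908 + 136 = -1772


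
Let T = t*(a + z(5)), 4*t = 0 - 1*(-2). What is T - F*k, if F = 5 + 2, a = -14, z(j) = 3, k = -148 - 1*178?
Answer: 4553/2 ≈ 2276.5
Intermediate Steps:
k = -326 (k = -148 - 178 = -326)
t = 1/2 (t = (0 - 1*(-2))/4 = (0 + 2)/4 = (1/4)*2 = 1/2 ≈ 0.50000)
F = 7
T = -11/2 (T = (-14 + 3)/2 = (1/2)*(-11) = -11/2 ≈ -5.5000)
T - F*k = -11/2 - 7*(-326) = -11/2 - 1*(-2282) = -11/2 + 2282 = 4553/2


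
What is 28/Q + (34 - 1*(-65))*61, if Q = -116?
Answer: 175124/29 ≈ 6038.8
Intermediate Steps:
28/Q + (34 - 1*(-65))*61 = 28/(-116) + (34 - 1*(-65))*61 = 28*(-1/116) + (34 + 65)*61 = -7/29 + 99*61 = -7/29 + 6039 = 175124/29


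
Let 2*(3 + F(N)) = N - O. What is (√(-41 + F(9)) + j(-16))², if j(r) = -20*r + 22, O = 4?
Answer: (684 + I*√166)²/4 ≈ 1.1692e+5 + 4406.4*I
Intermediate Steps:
j(r) = 22 - 20*r
F(N) = -5 + N/2 (F(N) = -3 + (N - 1*4)/2 = -3 + (N - 4)/2 = -3 + (-4 + N)/2 = -3 + (-2 + N/2) = -5 + N/2)
(√(-41 + F(9)) + j(-16))² = (√(-41 + (-5 + (½)*9)) + (22 - 20*(-16)))² = (√(-41 + (-5 + 9/2)) + (22 + 320))² = (√(-41 - ½) + 342)² = (√(-83/2) + 342)² = (I*√166/2 + 342)² = (342 + I*√166/2)²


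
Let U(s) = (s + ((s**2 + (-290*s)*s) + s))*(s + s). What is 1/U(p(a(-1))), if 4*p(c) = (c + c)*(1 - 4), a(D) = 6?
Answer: 1/421686 ≈ 2.3714e-6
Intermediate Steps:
p(c) = -3*c/2 (p(c) = ((c + c)*(1 - 4))/4 = ((2*c)*(-3))/4 = (-6*c)/4 = -3*c/2)
U(s) = 2*s*(-289*s**2 + 2*s) (U(s) = (s + ((s**2 - 290*s**2) + s))*(2*s) = (s + (-289*s**2 + s))*(2*s) = (s + (s - 289*s**2))*(2*s) = (-289*s**2 + 2*s)*(2*s) = 2*s*(-289*s**2 + 2*s))
1/U(p(a(-1))) = 1/((-3/2*6)**2*(4 - (-867)*6)) = 1/((-9)**2*(4 - 578*(-9))) = 1/(81*(4 + 5202)) = 1/(81*5206) = 1/421686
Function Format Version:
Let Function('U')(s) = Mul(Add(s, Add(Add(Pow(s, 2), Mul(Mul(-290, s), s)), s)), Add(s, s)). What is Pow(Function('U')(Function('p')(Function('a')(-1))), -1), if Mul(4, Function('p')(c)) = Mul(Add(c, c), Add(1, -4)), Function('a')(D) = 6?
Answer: Rational(1, 421686) ≈ 2.3714e-6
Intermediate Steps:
Function('p')(c) = Mul(Rational(-3, 2), c) (Function('p')(c) = Mul(Rational(1, 4), Mul(Add(c, c), Add(1, -4))) = Mul(Rational(1, 4), Mul(Mul(2, c), -3)) = Mul(Rational(1, 4), Mul(-6, c)) = Mul(Rational(-3, 2), c))
Function('U')(s) = Mul(2, s, Add(Mul(-289, Pow(s, 2)), Mul(2, s))) (Function('U')(s) = Mul(Add(s, Add(Add(Pow(s, 2), Mul(-290, Pow(s, 2))), s)), Mul(2, s)) = Mul(Add(s, Add(Mul(-289, Pow(s, 2)), s)), Mul(2, s)) = Mul(Add(s, Add(s, Mul(-289, Pow(s, 2)))), Mul(2, s)) = Mul(Add(Mul(-289, Pow(s, 2)), Mul(2, s)), Mul(2, s)) = Mul(2, s, Add(Mul(-289, Pow(s, 2)), Mul(2, s))))
Pow(Function('U')(Function('p')(Function('a')(-1))), -1) = Pow(Mul(Pow(Mul(Rational(-3, 2), 6), 2), Add(4, Mul(-578, Mul(Rational(-3, 2), 6)))), -1) = Pow(Mul(Pow(-9, 2), Add(4, Mul(-578, -9))), -1) = Pow(Mul(81, Add(4, 5202)), -1) = Pow(Mul(81, 5206), -1) = Pow(421686, -1) = Rational(1, 421686)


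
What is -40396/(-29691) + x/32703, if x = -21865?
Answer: 223958891/323661591 ≈ 0.69195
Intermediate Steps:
-40396/(-29691) + x/32703 = -40396/(-29691) - 21865/32703 = -40396*(-1/29691) - 21865*1/32703 = 40396/29691 - 21865/32703 = 223958891/323661591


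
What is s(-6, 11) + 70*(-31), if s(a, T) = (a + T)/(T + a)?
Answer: -2169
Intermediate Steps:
s(a, T) = 1 (s(a, T) = (T + a)/(T + a) = 1)
s(-6, 11) + 70*(-31) = 1 + 70*(-31) = 1 - 2170 = -2169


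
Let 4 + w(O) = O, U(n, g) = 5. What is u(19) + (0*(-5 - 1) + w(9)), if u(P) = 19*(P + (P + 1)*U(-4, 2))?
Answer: 2266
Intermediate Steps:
w(O) = -4 + O
u(P) = 95 + 114*P (u(P) = 19*(P + (P + 1)*5) = 19*(P + (1 + P)*5) = 19*(P + (5 + 5*P)) = 19*(5 + 6*P) = 95 + 114*P)
u(19) + (0*(-5 - 1) + w(9)) = (95 + 114*19) + (0*(-5 - 1) + (-4 + 9)) = (95 + 2166) + (0*(-6) + 5) = 2261 + (0 + 5) = 2261 + 5 = 2266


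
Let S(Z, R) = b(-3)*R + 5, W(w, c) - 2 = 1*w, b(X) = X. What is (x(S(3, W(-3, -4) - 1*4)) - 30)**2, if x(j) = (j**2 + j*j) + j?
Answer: 624100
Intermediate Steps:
W(w, c) = 2 + w (W(w, c) = 2 + 1*w = 2 + w)
S(Z, R) = 5 - 3*R (S(Z, R) = -3*R + 5 = 5 - 3*R)
x(j) = j + 2*j**2 (x(j) = (j**2 + j**2) + j = 2*j**2 + j = j + 2*j**2)
(x(S(3, W(-3, -4) - 1*4)) - 30)**2 = ((5 - 3*((2 - 3) - 1*4))*(1 + 2*(5 - 3*((2 - 3) - 1*4))) - 30)**2 = ((5 - 3*(-1 - 4))*(1 + 2*(5 - 3*(-1 - 4))) - 30)**2 = ((5 - 3*(-5))*(1 + 2*(5 - 3*(-5))) - 30)**2 = ((5 + 15)*(1 + 2*(5 + 15)) - 30)**2 = (20*(1 + 2*20) - 30)**2 = (20*(1 + 40) - 30)**2 = (20*41 - 30)**2 = (820 - 30)**2 = 790**2 = 624100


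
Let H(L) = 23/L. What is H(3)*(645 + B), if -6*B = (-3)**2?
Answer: 9867/2 ≈ 4933.5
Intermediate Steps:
B = -3/2 (B = -1/6*(-3)**2 = -1/6*9 = -3/2 ≈ -1.5000)
H(3)*(645 + B) = (23/3)*(645 - 3/2) = (23*(1/3))*(1287/2) = (23/3)*(1287/2) = 9867/2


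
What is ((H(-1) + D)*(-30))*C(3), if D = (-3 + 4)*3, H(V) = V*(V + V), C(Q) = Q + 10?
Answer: -1950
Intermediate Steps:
C(Q) = 10 + Q
H(V) = 2*V² (H(V) = V*(2*V) = 2*V²)
D = 3 (D = 1*3 = 3)
((H(-1) + D)*(-30))*C(3) = ((2*(-1)² + 3)*(-30))*(10 + 3) = ((2*1 + 3)*(-30))*13 = ((2 + 3)*(-30))*13 = (5*(-30))*13 = -150*13 = -1950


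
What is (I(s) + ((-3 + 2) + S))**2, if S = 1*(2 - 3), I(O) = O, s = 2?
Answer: 0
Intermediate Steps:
S = -1 (S = 1*(-1) = -1)
(I(s) + ((-3 + 2) + S))**2 = (2 + ((-3 + 2) - 1))**2 = (2 + (-1 - 1))**2 = (2 - 2)**2 = 0**2 = 0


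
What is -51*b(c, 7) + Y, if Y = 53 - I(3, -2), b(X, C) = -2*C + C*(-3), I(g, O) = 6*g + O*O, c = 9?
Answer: 1816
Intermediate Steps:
I(g, O) = O² + 6*g (I(g, O) = 6*g + O² = O² + 6*g)
b(X, C) = -5*C (b(X, C) = -2*C - 3*C = -5*C)
Y = 31 (Y = 53 - ((-2)² + 6*3) = 53 - (4 + 18) = 53 - 1*22 = 53 - 22 = 31)
-51*b(c, 7) + Y = -(-255)*7 + 31 = -51*(-35) + 31 = 1785 + 31 = 1816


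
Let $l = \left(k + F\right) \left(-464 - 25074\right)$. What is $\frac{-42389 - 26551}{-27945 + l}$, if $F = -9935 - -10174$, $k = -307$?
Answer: $- \frac{68940}{1708639} \approx -0.040348$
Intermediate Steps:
$F = 239$ ($F = -9935 + 10174 = 239$)
$l = 1736584$ ($l = \left(-307 + 239\right) \left(-464 - 25074\right) = \left(-68\right) \left(-25538\right) = 1736584$)
$\frac{-42389 - 26551}{-27945 + l} = \frac{-42389 - 26551}{-27945 + 1736584} = - \frac{68940}{1708639}$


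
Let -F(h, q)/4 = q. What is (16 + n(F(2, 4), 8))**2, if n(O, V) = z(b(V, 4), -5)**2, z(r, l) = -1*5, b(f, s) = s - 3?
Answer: 1681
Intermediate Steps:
F(h, q) = -4*q
b(f, s) = -3 + s
z(r, l) = -5
n(O, V) = 25 (n(O, V) = (-5)**2 = 25)
(16 + n(F(2, 4), 8))**2 = (16 + 25)**2 = 41**2 = 1681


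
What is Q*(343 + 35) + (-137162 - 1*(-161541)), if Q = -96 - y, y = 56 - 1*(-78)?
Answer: -62561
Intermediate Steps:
y = 134 (y = 56 + 78 = 134)
Q = -230 (Q = -96 - 1*134 = -96 - 134 = -230)
Q*(343 + 35) + (-137162 - 1*(-161541)) = -230*(343 + 35) + (-137162 - 1*(-161541)) = -230*378 + (-137162 + 161541) = -86940 + 24379 = -62561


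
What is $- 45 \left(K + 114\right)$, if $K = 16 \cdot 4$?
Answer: $-8010$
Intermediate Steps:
$K = 64$
$- 45 \left(K + 114\right) = - 45 \left(64 + 114\right) = \left(-45\right) 178 = -8010$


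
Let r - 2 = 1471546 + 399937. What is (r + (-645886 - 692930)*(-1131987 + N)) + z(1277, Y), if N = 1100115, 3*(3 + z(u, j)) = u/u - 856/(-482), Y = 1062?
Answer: 10284100223417/241 ≈ 4.2673e+10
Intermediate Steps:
z(u, j) = -500/241 (z(u, j) = -3 + (u/u - 856/(-482))/3 = -3 + (1 - 856*(-1/482))/3 = -3 + (1 + 428/241)/3 = -3 + (⅓)*(669/241) = -3 + 223/241 = -500/241)
r = 1871485 (r = 2 + (1471546 + 399937) = 2 + 1871483 = 1871485)
(r + (-645886 - 692930)*(-1131987 + N)) + z(1277, Y) = (1871485 + (-645886 - 692930)*(-1131987 + 1100115)) - 500/241 = (1871485 - 1338816*(-31872)) - 500/241 = (1871485 + 42670743552) - 500/241 = 42672615037 - 500/241 = 10284100223417/241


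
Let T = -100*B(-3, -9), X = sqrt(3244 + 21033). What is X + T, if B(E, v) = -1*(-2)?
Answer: -200 + sqrt(24277) ≈ -44.189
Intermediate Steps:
B(E, v) = 2
X = sqrt(24277) ≈ 155.81
T = -200 (T = -100*2 = -200)
X + T = sqrt(24277) - 200 = -200 + sqrt(24277)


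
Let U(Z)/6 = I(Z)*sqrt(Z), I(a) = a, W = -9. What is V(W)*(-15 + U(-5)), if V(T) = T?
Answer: 135 + 270*I*sqrt(5) ≈ 135.0 + 603.74*I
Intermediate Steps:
U(Z) = 6*Z**(3/2) (U(Z) = 6*(Z*sqrt(Z)) = 6*Z**(3/2))
V(W)*(-15 + U(-5)) = -9*(-15 + 6*(-5)**(3/2)) = -9*(-15 + 6*(-5*I*sqrt(5))) = -9*(-15 - 30*I*sqrt(5)) = 135 + 270*I*sqrt(5)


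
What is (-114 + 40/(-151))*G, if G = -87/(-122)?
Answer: -750549/9211 ≈ -81.484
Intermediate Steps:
G = 87/122 (G = -87*(-1)/122 = -1*(-87/122) = 87/122 ≈ 0.71311)
(-114 + 40/(-151))*G = (-114 + 40/(-151))*(87/122) = (-114 + 40*(-1/151))*(87/122) = (-114 - 40/151)*(87/122) = -17254/151*87/122 = -750549/9211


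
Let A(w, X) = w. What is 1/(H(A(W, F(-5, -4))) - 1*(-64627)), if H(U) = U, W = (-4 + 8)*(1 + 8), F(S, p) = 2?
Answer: 1/64663 ≈ 1.5465e-5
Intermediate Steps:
W = 36 (W = 4*9 = 36)
1/(H(A(W, F(-5, -4))) - 1*(-64627)) = 1/(36 - 1*(-64627)) = 1/(36 + 64627) = 1/64663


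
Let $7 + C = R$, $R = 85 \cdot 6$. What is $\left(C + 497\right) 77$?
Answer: $77000$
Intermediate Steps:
$R = 510$
$C = 503$ ($C = -7 + 510 = 503$)
$\left(C + 497\right) 77 = \left(503 + 497\right) 77 = 1000 \cdot 77 = 77000$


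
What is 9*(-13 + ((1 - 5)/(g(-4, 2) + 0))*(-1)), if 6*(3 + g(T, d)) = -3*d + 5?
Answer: -2439/19 ≈ -128.37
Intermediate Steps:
g(T, d) = -13/6 - d/2 (g(T, d) = -3 + (-3*d + 5)/6 = -3 + (5 - 3*d)/6 = -3 + (5/6 - d/2) = -13/6 - d/2)
9*(-13 + ((1 - 5)/(g(-4, 2) + 0))*(-1)) = 9*(-13 + ((1 - 5)/((-13/6 - 1/2*2) + 0))*(-1)) = 9*(-13 - 4/((-13/6 - 1) + 0)*(-1)) = 9*(-13 - 4/(-19/6 + 0)*(-1)) = 9*(-13 - 4/(-19/6)*(-1)) = 9*(-13 - 4*(-6/19)*(-1)) = 9*(-13 + (24/19)*(-1)) = 9*(-13 - 24/19) = 9*(-271/19) = -2439/19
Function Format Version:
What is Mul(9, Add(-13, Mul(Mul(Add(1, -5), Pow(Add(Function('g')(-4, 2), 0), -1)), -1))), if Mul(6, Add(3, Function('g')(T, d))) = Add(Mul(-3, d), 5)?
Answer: Rational(-2439, 19) ≈ -128.37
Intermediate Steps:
Function('g')(T, d) = Add(Rational(-13, 6), Mul(Rational(-1, 2), d)) (Function('g')(T, d) = Add(-3, Mul(Rational(1, 6), Add(Mul(-3, d), 5))) = Add(-3, Mul(Rational(1, 6), Add(5, Mul(-3, d)))) = Add(-3, Add(Rational(5, 6), Mul(Rational(-1, 2), d))) = Add(Rational(-13, 6), Mul(Rational(-1, 2), d)))
Mul(9, Add(-13, Mul(Mul(Add(1, -5), Pow(Add(Function('g')(-4, 2), 0), -1)), -1))) = Mul(9, Add(-13, Mul(Mul(Add(1, -5), Pow(Add(Add(Rational(-13, 6), Mul(Rational(-1, 2), 2)), 0), -1)), -1))) = Mul(9, Add(-13, Mul(Mul(-4, Pow(Add(Add(Rational(-13, 6), -1), 0), -1)), -1))) = Mul(9, Add(-13, Mul(Mul(-4, Pow(Add(Rational(-19, 6), 0), -1)), -1))) = Mul(9, Add(-13, Mul(Mul(-4, Pow(Rational(-19, 6), -1)), -1))) = Mul(9, Add(-13, Mul(Mul(-4, Rational(-6, 19)), -1))) = Mul(9, Add(-13, Mul(Rational(24, 19), -1))) = Mul(9, Add(-13, Rational(-24, 19))) = Mul(9, Rational(-271, 19)) = Rational(-2439, 19)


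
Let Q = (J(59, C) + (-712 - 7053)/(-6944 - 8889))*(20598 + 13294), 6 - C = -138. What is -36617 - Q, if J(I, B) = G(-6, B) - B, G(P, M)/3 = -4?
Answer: 82868549275/15833 ≈ 5.2339e+6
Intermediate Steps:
C = 144 (C = 6 - 1*(-138) = 6 + 138 = 144)
G(P, M) = -12 (G(P, M) = 3*(-4) = -12)
J(I, B) = -12 - B
Q = -83448306236/15833 (Q = ((-12 - 1*144) + (-712 - 7053)/(-6944 - 8889))*(20598 + 13294) = ((-12 - 144) - 7765/(-15833))*33892 = (-156 - 7765*(-1/15833))*33892 = (-156 + 7765/15833)*33892 = -2462183/15833*33892 = -83448306236/15833 ≈ -5.2705e+6)
-36617 - Q = -36617 - 1*(-83448306236/15833) = -36617 + 83448306236/15833 = 82868549275/15833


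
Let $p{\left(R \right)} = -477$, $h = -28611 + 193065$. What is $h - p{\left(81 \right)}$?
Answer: $164931$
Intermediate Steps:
$h = 164454$
$h - p{\left(81 \right)} = 164454 - -477 = 164454 + 477 = 164931$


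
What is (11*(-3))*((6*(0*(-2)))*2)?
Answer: 0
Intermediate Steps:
(11*(-3))*((6*(0*(-2)))*2) = -33*6*0*2 = -0*2 = -33*0 = 0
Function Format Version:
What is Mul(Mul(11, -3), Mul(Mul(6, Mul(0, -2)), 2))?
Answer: 0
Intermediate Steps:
Mul(Mul(11, -3), Mul(Mul(6, Mul(0, -2)), 2)) = Mul(-33, Mul(Mul(6, 0), 2)) = Mul(-33, Mul(0, 2)) = Mul(-33, 0) = 0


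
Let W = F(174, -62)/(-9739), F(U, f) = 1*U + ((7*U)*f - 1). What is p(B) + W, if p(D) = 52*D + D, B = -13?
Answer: -6634828/9739 ≈ -681.26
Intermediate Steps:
p(D) = 53*D
F(U, f) = -1 + U + 7*U*f (F(U, f) = U + (7*U*f - 1) = U + (-1 + 7*U*f) = -1 + U + 7*U*f)
W = 75343/9739 (W = (-1 + 174 + 7*174*(-62))/(-9739) = (-1 + 174 - 75516)*(-1/9739) = -75343*(-1/9739) = 75343/9739 ≈ 7.7362)
p(B) + W = 53*(-13) + 75343/9739 = -689 + 75343/9739 = -6634828/9739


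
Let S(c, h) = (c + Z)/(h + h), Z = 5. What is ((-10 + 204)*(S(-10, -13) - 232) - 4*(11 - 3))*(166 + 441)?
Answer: -355116245/13 ≈ -2.7317e+7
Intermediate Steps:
S(c, h) = (5 + c)/(2*h) (S(c, h) = (c + 5)/(h + h) = (5 + c)/((2*h)) = (5 + c)*(1/(2*h)) = (5 + c)/(2*h))
((-10 + 204)*(S(-10, -13) - 232) - 4*(11 - 3))*(166 + 441) = ((-10 + 204)*((½)*(5 - 10)/(-13) - 232) - 4*(11 - 3))*(166 + 441) = (194*((½)*(-1/13)*(-5) - 232) - 4*8)*607 = (194*(5/26 - 232) - 32)*607 = (194*(-6027/26) - 32)*607 = (-584619/13 - 32)*607 = -585035/13*607 = -355116245/13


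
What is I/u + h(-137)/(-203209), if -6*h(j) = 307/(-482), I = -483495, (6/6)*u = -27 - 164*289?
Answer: 284140533976999/27869568937044 ≈ 10.195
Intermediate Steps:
u = -47423 (u = -27 - 164*289 = -27 - 47396 = -47423)
h(j) = 307/2892 (h(j) = -307/(6*(-482)) = -307*(-1)/(6*482) = -⅙*(-307/482) = 307/2892)
I/u + h(-137)/(-203209) = -483495/(-47423) + (307/2892)/(-203209) = -483495*(-1/47423) + (307/2892)*(-1/203209) = 483495/47423 - 307/587680428 = 284140533976999/27869568937044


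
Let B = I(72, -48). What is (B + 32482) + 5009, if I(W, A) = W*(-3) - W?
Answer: 37203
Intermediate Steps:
I(W, A) = -4*W (I(W, A) = -3*W - W = -4*W)
B = -288 (B = -4*72 = -288)
(B + 32482) + 5009 = (-288 + 32482) + 5009 = 32194 + 5009 = 37203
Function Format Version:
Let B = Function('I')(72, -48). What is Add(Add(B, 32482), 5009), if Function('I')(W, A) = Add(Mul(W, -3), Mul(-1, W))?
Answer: 37203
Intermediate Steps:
Function('I')(W, A) = Mul(-4, W) (Function('I')(W, A) = Add(Mul(-3, W), Mul(-1, W)) = Mul(-4, W))
B = -288 (B = Mul(-4, 72) = -288)
Add(Add(B, 32482), 5009) = Add(Add(-288, 32482), 5009) = Add(32194, 5009) = 37203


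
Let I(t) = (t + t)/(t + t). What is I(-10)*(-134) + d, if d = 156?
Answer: 22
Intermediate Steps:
I(t) = 1 (I(t) = (2*t)/((2*t)) = (2*t)*(1/(2*t)) = 1)
I(-10)*(-134) + d = 1*(-134) + 156 = -134 + 156 = 22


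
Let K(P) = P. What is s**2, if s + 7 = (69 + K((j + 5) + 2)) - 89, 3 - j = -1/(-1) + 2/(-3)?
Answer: 2704/9 ≈ 300.44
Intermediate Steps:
j = 8/3 (j = 3 - (-1/(-1) + 2/(-3)) = 3 - (-1*(-1) + 2*(-1/3)) = 3 - (1 - 2/3) = 3 - 1*1/3 = 3 - 1/3 = 8/3 ≈ 2.6667)
s = -52/3 (s = -7 + ((69 + ((8/3 + 5) + 2)) - 89) = -7 + ((69 + (23/3 + 2)) - 89) = -7 + ((69 + 29/3) - 89) = -7 + (236/3 - 89) = -7 - 31/3 = -52/3 ≈ -17.333)
s**2 = (-52/3)**2 = 2704/9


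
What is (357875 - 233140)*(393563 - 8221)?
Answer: 48065634370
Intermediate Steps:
(357875 - 233140)*(393563 - 8221) = 124735*385342 = 48065634370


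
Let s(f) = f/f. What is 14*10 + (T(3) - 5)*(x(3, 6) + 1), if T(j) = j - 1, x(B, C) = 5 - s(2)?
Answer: 125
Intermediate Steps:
s(f) = 1
x(B, C) = 4 (x(B, C) = 5 - 1*1 = 5 - 1 = 4)
T(j) = -1 + j
14*10 + (T(3) - 5)*(x(3, 6) + 1) = 14*10 + ((-1 + 3) - 5)*(4 + 1) = 140 + (2 - 5)*5 = 140 - 3*5 = 140 - 15 = 125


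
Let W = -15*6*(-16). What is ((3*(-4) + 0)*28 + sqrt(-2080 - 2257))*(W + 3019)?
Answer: -1498224 + 4459*I*sqrt(4337) ≈ -1.4982e+6 + 2.9365e+5*I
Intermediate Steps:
W = 1440 (W = -90*(-16) = 1440)
((3*(-4) + 0)*28 + sqrt(-2080 - 2257))*(W + 3019) = ((3*(-4) + 0)*28 + sqrt(-2080 - 2257))*(1440 + 3019) = ((-12 + 0)*28 + sqrt(-4337))*4459 = (-12*28 + I*sqrt(4337))*4459 = (-336 + I*sqrt(4337))*4459 = -1498224 + 4459*I*sqrt(4337)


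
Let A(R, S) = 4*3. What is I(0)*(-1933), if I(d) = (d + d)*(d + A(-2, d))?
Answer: 0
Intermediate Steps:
A(R, S) = 12
I(d) = 2*d*(12 + d) (I(d) = (d + d)*(d + 12) = (2*d)*(12 + d) = 2*d*(12 + d))
I(0)*(-1933) = (2*0*(12 + 0))*(-1933) = (2*0*12)*(-1933) = 0*(-1933) = 0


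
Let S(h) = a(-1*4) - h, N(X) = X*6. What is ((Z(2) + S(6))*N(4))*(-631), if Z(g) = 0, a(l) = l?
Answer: 151440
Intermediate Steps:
N(X) = 6*X
S(h) = -4 - h (S(h) = -1*4 - h = -4 - h)
((Z(2) + S(6))*N(4))*(-631) = ((0 + (-4 - 1*6))*(6*4))*(-631) = ((0 + (-4 - 6))*24)*(-631) = ((0 - 10)*24)*(-631) = -10*24*(-631) = -240*(-631) = 151440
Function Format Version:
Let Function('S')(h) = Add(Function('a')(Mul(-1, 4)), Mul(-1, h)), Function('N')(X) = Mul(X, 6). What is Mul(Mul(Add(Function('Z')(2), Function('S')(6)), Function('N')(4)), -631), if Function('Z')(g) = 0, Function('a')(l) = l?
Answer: 151440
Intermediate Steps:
Function('N')(X) = Mul(6, X)
Function('S')(h) = Add(-4, Mul(-1, h)) (Function('S')(h) = Add(Mul(-1, 4), Mul(-1, h)) = Add(-4, Mul(-1, h)))
Mul(Mul(Add(Function('Z')(2), Function('S')(6)), Function('N')(4)), -631) = Mul(Mul(Add(0, Add(-4, Mul(-1, 6))), Mul(6, 4)), -631) = Mul(Mul(Add(0, Add(-4, -6)), 24), -631) = Mul(Mul(Add(0, -10), 24), -631) = Mul(Mul(-10, 24), -631) = Mul(-240, -631) = 151440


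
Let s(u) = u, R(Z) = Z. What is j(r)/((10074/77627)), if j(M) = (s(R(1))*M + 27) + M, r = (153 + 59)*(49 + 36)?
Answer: 2799773009/10074 ≈ 2.7792e+5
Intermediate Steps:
r = 18020 (r = 212*85 = 18020)
j(M) = 27 + 2*M (j(M) = (1*M + 27) + M = (M + 27) + M = (27 + M) + M = 27 + 2*M)
j(r)/((10074/77627)) = (27 + 2*18020)/((10074/77627)) = (27 + 36040)/((10074*(1/77627))) = 36067/(10074/77627) = 36067*(77627/10074) = 2799773009/10074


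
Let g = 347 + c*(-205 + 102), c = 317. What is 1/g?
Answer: -1/32304 ≈ -3.0956e-5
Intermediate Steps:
g = -32304 (g = 347 + 317*(-205 + 102) = 347 + 317*(-103) = 347 - 32651 = -32304)
1/g = 1/(-32304) = -1/32304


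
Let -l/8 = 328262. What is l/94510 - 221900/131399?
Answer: -183019078652/6209259745 ≈ -29.475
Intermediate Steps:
l = -2626096 (l = -8*328262 = -2626096)
l/94510 - 221900/131399 = -2626096/94510 - 221900/131399 = -2626096*1/94510 - 221900*1/131399 = -1313048/47255 - 221900/131399 = -183019078652/6209259745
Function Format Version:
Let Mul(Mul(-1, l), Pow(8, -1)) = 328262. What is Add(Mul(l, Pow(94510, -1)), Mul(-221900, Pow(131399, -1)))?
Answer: Rational(-183019078652, 6209259745) ≈ -29.475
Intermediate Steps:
l = -2626096 (l = Mul(-8, 328262) = -2626096)
Add(Mul(l, Pow(94510, -1)), Mul(-221900, Pow(131399, -1))) = Add(Mul(-2626096, Pow(94510, -1)), Mul(-221900, Pow(131399, -1))) = Add(Mul(-2626096, Rational(1, 94510)), Mul(-221900, Rational(1, 131399))) = Add(Rational(-1313048, 47255), Rational(-221900, 131399)) = Rational(-183019078652, 6209259745)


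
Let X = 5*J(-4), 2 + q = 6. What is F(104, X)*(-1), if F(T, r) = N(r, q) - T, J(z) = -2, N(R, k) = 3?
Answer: 101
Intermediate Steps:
q = 4 (q = -2 + 6 = 4)
X = -10 (X = 5*(-2) = -10)
F(T, r) = 3 - T
F(104, X)*(-1) = (3 - 1*104)*(-1) = (3 - 104)*(-1) = -101*(-1) = 101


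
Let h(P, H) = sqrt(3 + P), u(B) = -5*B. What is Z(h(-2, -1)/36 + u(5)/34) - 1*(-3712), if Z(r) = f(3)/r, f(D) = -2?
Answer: 1608520/433 ≈ 3714.8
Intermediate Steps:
Z(r) = -2/r
Z(h(-2, -1)/36 + u(5)/34) - 1*(-3712) = -2/(sqrt(3 - 2)/36 - 5*5/34) - 1*(-3712) = -2/(sqrt(1)*(1/36) - 25*1/34) + 3712 = -2/(1*(1/36) - 25/34) + 3712 = -2/(1/36 - 25/34) + 3712 = -2/(-433/612) + 3712 = -2*(-612/433) + 3712 = 1224/433 + 3712 = 1608520/433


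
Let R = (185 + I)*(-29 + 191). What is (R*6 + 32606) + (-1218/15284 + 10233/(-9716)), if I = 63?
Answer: 10159614810617/37124836 ≈ 2.7366e+5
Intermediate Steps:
R = 40176 (R = (185 + 63)*(-29 + 191) = 248*162 = 40176)
(R*6 + 32606) + (-1218/15284 + 10233/(-9716)) = (40176*6 + 32606) + (-1218/15284 + 10233/(-9716)) = (241056 + 32606) + (-1218*1/15284 + 10233*(-1/9716)) = 273662 + (-609/7642 - 10233/9716) = 273662 - 42058815/37124836 = 10159614810617/37124836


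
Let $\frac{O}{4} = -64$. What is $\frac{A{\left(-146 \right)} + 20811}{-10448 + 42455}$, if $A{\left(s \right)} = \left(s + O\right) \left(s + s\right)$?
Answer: $\frac{46065}{10669} \approx 4.3176$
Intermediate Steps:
$O = -256$ ($O = 4 \left(-64\right) = -256$)
$A{\left(s \right)} = 2 s \left(-256 + s\right)$ ($A{\left(s \right)} = \left(s - 256\right) \left(s + s\right) = \left(-256 + s\right) 2 s = 2 s \left(-256 + s\right)$)
$\frac{A{\left(-146 \right)} + 20811}{-10448 + 42455} = \frac{2 \left(-146\right) \left(-256 - 146\right) + 20811}{-10448 + 42455} = \frac{2 \left(-146\right) \left(-402\right) + 20811}{32007} = \left(117384 + 20811\right) \frac{1}{32007} = 138195 \cdot \frac{1}{32007} = \frac{46065}{10669}$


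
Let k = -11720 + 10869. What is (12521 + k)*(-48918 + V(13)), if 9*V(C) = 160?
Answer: -1711996780/3 ≈ -5.7067e+8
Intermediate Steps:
V(C) = 160/9 (V(C) = (⅑)*160 = 160/9)
k = -851
(12521 + k)*(-48918 + V(13)) = (12521 - 851)*(-48918 + 160/9) = 11670*(-440102/9) = -1711996780/3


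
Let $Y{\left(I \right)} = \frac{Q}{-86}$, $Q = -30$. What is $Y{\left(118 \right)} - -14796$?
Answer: $\frac{636243}{43} \approx 14796.0$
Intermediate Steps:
$Y{\left(I \right)} = \frac{15}{43}$ ($Y{\left(I \right)} = - \frac{30}{-86} = \left(-30\right) \left(- \frac{1}{86}\right) = \frac{15}{43}$)
$Y{\left(118 \right)} - -14796 = \frac{15}{43} - -14796 = \frac{15}{43} + 14796 = \frac{636243}{43}$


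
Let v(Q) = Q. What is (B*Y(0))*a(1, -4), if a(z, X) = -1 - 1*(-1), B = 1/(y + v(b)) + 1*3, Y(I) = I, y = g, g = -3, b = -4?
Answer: 0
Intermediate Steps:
y = -3
B = 20/7 (B = 1/(-3 - 4) + 1*3 = 1/(-7) + 3 = -⅐ + 3 = 20/7 ≈ 2.8571)
a(z, X) = 0 (a(z, X) = -1 + 1 = 0)
(B*Y(0))*a(1, -4) = ((20/7)*0)*0 = 0*0 = 0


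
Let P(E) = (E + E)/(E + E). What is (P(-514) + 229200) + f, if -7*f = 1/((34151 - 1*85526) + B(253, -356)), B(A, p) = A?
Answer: 82020494655/357854 ≈ 2.2920e+5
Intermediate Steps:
f = 1/357854 (f = -1/(7*((34151 - 1*85526) + 253)) = -1/(7*((34151 - 85526) + 253)) = -1/(7*(-51375 + 253)) = -1/7/(-51122) = -1/7*(-1/51122) = 1/357854 ≈ 2.7944e-6)
P(E) = 1 (P(E) = (2*E)/((2*E)) = (2*E)*(1/(2*E)) = 1)
(P(-514) + 229200) + f = (1 + 229200) + 1/357854 = 229201 + 1/357854 = 82020494655/357854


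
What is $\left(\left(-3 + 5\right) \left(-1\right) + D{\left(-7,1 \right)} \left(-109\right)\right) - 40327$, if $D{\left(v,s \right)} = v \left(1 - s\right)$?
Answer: $-40329$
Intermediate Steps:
$\left(\left(-3 + 5\right) \left(-1\right) + D{\left(-7,1 \right)} \left(-109\right)\right) - 40327 = \left(\left(-3 + 5\right) \left(-1\right) + - 7 \left(1 - 1\right) \left(-109\right)\right) - 40327 = \left(2 \left(-1\right) + - 7 \left(1 - 1\right) \left(-109\right)\right) - 40327 = \left(-2 + \left(-7\right) 0 \left(-109\right)\right) - 40327 = \left(-2 + 0 \left(-109\right)\right) - 40327 = \left(-2 + 0\right) - 40327 = -2 - 40327 = -40329$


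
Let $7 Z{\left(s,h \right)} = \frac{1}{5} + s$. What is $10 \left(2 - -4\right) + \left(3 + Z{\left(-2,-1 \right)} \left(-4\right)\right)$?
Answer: $\frac{2241}{35} \approx 64.029$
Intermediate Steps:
$Z{\left(s,h \right)} = \frac{1}{35} + \frac{s}{7}$ ($Z{\left(s,h \right)} = \frac{\frac{1}{5} + s}{7} = \frac{1}{35} + \frac{s}{7}$)
$10 \left(2 - -4\right) + \left(3 + Z{\left(-2,-1 \right)} \left(-4\right)\right) = 10 \left(2 - -4\right) + \left(3 + \left(\frac{1}{35} + \frac{1}{7} \left(-2\right)\right) \left(-4\right)\right) = 10 \left(2 + 4\right) + \left(3 + \left(\frac{1}{35} - \frac{2}{7}\right) \left(-4\right)\right) = 10 \cdot 6 + \left(3 - - \frac{36}{35}\right) = 60 + \left(3 + \frac{36}{35}\right) = 60 + \frac{141}{35} = \frac{2241}{35}$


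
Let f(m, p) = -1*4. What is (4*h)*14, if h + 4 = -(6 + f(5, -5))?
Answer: -336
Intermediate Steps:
f(m, p) = -4
h = -6 (h = -4 - (6 - 4) = -4 - 1*2 = -4 - 2 = -6)
(4*h)*14 = (4*(-6))*14 = -24*14 = -336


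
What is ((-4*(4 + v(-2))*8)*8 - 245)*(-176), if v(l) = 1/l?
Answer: 200816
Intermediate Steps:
v(l) = 1/l
((-4*(4 + v(-2))*8)*8 - 245)*(-176) = ((-4*(4 + 1/(-2))*8)*8 - 245)*(-176) = ((-4*(4 - 1/2)*8)*8 - 245)*(-176) = ((-4*7/2*8)*8 - 245)*(-176) = (-14*8*8 - 245)*(-176) = (-112*8 - 245)*(-176) = (-896 - 245)*(-176) = -1141*(-176) = 200816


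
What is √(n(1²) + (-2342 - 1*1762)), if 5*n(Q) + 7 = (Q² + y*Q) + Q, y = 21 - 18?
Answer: I*√102610/5 ≈ 64.066*I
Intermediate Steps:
y = 3
n(Q) = -7/5 + Q²/5 + 4*Q/5 (n(Q) = -7/5 + ((Q² + 3*Q) + Q)/5 = -7/5 + (Q² + 4*Q)/5 = -7/5 + (Q²/5 + 4*Q/5) = -7/5 + Q²/5 + 4*Q/5)
√(n(1²) + (-2342 - 1*1762)) = √((-7/5 + (1²)²/5 + (⅘)*1²) + (-2342 - 1*1762)) = √((-7/5 + (⅕)*1² + (⅘)*1) + (-2342 - 1762)) = √((-7/5 + (⅕)*1 + ⅘) - 4104) = √((-7/5 + ⅕ + ⅘) - 4104) = √(-⅖ - 4104) = √(-20522/5) = I*√102610/5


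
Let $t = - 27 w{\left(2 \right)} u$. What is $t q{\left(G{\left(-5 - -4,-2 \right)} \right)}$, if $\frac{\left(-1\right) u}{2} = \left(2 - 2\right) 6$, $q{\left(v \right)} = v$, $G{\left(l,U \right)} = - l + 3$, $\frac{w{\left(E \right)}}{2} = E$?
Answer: $0$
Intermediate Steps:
$w{\left(E \right)} = 2 E$
$G{\left(l,U \right)} = 3 - l$
$u = 0$ ($u = - 2 \left(2 - 2\right) 6 = - 2 \cdot 0 \cdot 6 = \left(-2\right) 0 = 0$)
$t = 0$ ($t = - 27 \cdot 2 \cdot 2 \cdot 0 = \left(-27\right) 4 \cdot 0 = \left(-108\right) 0 = 0$)
$t q{\left(G{\left(-5 - -4,-2 \right)} \right)} = 0 \left(3 - \left(-5 - -4\right)\right) = 0 \left(3 - \left(-5 + 4\right)\right) = 0 \left(3 - -1\right) = 0 \left(3 + 1\right) = 0 \cdot 4 = 0$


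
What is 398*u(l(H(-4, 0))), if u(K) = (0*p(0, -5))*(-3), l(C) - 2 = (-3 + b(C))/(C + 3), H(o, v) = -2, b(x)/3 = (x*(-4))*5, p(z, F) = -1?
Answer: 0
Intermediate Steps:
b(x) = -60*x (b(x) = 3*((x*(-4))*5) = 3*(-4*x*5) = 3*(-20*x) = -60*x)
l(C) = 2 + (-3 - 60*C)/(3 + C) (l(C) = 2 + (-3 - 60*C)/(C + 3) = 2 + (-3 - 60*C)/(3 + C))
u(K) = 0 (u(K) = (0*(-1))*(-3) = 0*(-3) = 0)
398*u(l(H(-4, 0))) = 398*0 = 0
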